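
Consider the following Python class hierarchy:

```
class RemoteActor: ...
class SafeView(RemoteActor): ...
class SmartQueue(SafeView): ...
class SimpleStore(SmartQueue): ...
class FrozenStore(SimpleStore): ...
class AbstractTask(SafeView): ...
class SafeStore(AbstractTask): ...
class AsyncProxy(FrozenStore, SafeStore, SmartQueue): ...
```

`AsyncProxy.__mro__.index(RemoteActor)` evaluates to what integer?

7

L[AsyncProxy] = AsyncProxy + merge(L[FrozenStore], L[SafeStore], L[SmartQueue], [FrozenStore SafeStore SmartQueue])
  take FrozenStore:  [FrozenStore SimpleStore SmartQueue SafeView RemoteActor object] + [SafeStore AbstractTask SafeView RemoteActor object] + [SmartQueue SafeView RemoteActor object] + [FrozenStore SafeStore SmartQueue]
  take SimpleStore:  [SimpleStore SmartQueue SafeView RemoteActor object] + [SafeStore AbstractTask SafeView RemoteActor object] + [SmartQueue SafeView RemoteActor object] + [SafeStore SmartQueue]
  take SafeStore:  [SmartQueue SafeView RemoteActor object] + [SafeStore AbstractTask SafeView RemoteActor object] + [SmartQueue SafeView RemoteActor object] + [SafeStore SmartQueue]
  take SmartQueue:  [SmartQueue SafeView RemoteActor object] + [AbstractTask SafeView RemoteActor object] + [SmartQueue SafeView RemoteActor object] + [SmartQueue]
  take AbstractTask:  [SafeView RemoteActor object] + [AbstractTask SafeView RemoteActor object] + [SafeView RemoteActor object]
  take SafeView:  [SafeView RemoteActor object] + [SafeView RemoteActor object] + [SafeView RemoteActor object]
  take RemoteActor:  [RemoteActor object] + [RemoteActor object] + [RemoteActor object]
  take object:  [object] + [object] + [object]
MRO: AsyncProxy FrozenStore SimpleStore SafeStore SmartQueue AbstractTask SafeView RemoteActor object
RemoteActor sits at index 7.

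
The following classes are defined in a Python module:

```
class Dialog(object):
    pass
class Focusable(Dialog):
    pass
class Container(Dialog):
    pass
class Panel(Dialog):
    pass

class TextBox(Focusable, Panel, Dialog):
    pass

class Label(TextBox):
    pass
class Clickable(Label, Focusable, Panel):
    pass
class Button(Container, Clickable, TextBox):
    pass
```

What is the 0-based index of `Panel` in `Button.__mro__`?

6

L[Button] = Button + merge(L[Container], L[Clickable], L[TextBox], [Container Clickable TextBox])
  take Container:  [Container Dialog object] + [Clickable Label TextBox Focusable Panel Dialog object] + [TextBox Focusable Panel Dialog object] + [Container Clickable TextBox]
  take Clickable:  [Dialog object] + [Clickable Label TextBox Focusable Panel Dialog object] + [TextBox Focusable Panel Dialog object] + [Clickable TextBox]
  take Label:  [Dialog object] + [Label TextBox Focusable Panel Dialog object] + [TextBox Focusable Panel Dialog object] + [TextBox]
  take TextBox:  [Dialog object] + [TextBox Focusable Panel Dialog object] + [TextBox Focusable Panel Dialog object] + [TextBox]
  take Focusable:  [Dialog object] + [Focusable Panel Dialog object] + [Focusable Panel Dialog object]
  take Panel:  [Dialog object] + [Panel Dialog object] + [Panel Dialog object]
  take Dialog:  [Dialog object] + [Dialog object] + [Dialog object]
  take object:  [object] + [object] + [object]
MRO: Button Container Clickable Label TextBox Focusable Panel Dialog object
Panel sits at index 6.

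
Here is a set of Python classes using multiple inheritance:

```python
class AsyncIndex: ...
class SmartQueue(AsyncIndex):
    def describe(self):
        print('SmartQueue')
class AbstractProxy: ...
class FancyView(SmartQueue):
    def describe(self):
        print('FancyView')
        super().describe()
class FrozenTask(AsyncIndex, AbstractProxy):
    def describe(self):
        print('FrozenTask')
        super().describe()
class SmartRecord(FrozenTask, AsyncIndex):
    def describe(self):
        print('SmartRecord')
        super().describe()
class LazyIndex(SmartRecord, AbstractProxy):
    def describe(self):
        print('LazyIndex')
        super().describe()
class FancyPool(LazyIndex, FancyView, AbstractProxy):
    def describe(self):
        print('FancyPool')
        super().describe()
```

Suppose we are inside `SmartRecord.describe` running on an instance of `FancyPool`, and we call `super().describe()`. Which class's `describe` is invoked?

L[FancyPool] = FancyPool + merge(L[LazyIndex], L[FancyView], L[AbstractProxy], [LazyIndex FancyView AbstractProxy])
  take LazyIndex:  [LazyIndex SmartRecord FrozenTask AsyncIndex AbstractProxy object] + [FancyView SmartQueue AsyncIndex object] + [AbstractProxy object] + [LazyIndex FancyView AbstractProxy]
  take SmartRecord:  [SmartRecord FrozenTask AsyncIndex AbstractProxy object] + [FancyView SmartQueue AsyncIndex object] + [AbstractProxy object] + [FancyView AbstractProxy]
  take FrozenTask:  [FrozenTask AsyncIndex AbstractProxy object] + [FancyView SmartQueue AsyncIndex object] + [AbstractProxy object] + [FancyView AbstractProxy]
  take FancyView:  [AsyncIndex AbstractProxy object] + [FancyView SmartQueue AsyncIndex object] + [AbstractProxy object] + [FancyView AbstractProxy]
  take SmartQueue:  [AsyncIndex AbstractProxy object] + [SmartQueue AsyncIndex object] + [AbstractProxy object] + [AbstractProxy]
  take AsyncIndex:  [AsyncIndex AbstractProxy object] + [AsyncIndex object] + [AbstractProxy object] + [AbstractProxy]
  take AbstractProxy:  [AbstractProxy object] + [object] + [AbstractProxy object] + [AbstractProxy]
  take object:  [object] + [object] + [object]
MRO: FancyPool LazyIndex SmartRecord FrozenTask FancyView SmartQueue AsyncIndex AbstractProxy object
super() in SmartRecord.describe on a FancyPool instance goes to the class after SmartRecord in FancyPool's MRO: FrozenTask.

FrozenTask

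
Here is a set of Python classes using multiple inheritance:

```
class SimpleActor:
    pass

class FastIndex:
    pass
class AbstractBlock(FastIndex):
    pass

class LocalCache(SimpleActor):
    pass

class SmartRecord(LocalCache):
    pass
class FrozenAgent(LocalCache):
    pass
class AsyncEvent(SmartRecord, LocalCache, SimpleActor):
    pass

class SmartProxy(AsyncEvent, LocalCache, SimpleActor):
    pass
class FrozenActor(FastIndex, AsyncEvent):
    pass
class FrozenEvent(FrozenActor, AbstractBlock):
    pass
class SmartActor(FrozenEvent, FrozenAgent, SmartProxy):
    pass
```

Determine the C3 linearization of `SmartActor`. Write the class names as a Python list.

[SmartActor, FrozenEvent, FrozenActor, AbstractBlock, FastIndex, FrozenAgent, SmartProxy, AsyncEvent, SmartRecord, LocalCache, SimpleActor, object]

L[SmartActor] = SmartActor + merge(L[FrozenEvent], L[FrozenAgent], L[SmartProxy], [FrozenEvent FrozenAgent SmartProxy])
  take FrozenEvent:  [FrozenEvent FrozenActor AbstractBlock FastIndex AsyncEvent SmartRecord LocalCache SimpleActor object] + [FrozenAgent LocalCache SimpleActor object] + [SmartProxy AsyncEvent SmartRecord LocalCache SimpleActor object] + [FrozenEvent FrozenAgent SmartProxy]
  take FrozenActor:  [FrozenActor AbstractBlock FastIndex AsyncEvent SmartRecord LocalCache SimpleActor object] + [FrozenAgent LocalCache SimpleActor object] + [SmartProxy AsyncEvent SmartRecord LocalCache SimpleActor object] + [FrozenAgent SmartProxy]
  take AbstractBlock:  [AbstractBlock FastIndex AsyncEvent SmartRecord LocalCache SimpleActor object] + [FrozenAgent LocalCache SimpleActor object] + [SmartProxy AsyncEvent SmartRecord LocalCache SimpleActor object] + [FrozenAgent SmartProxy]
  take FastIndex:  [FastIndex AsyncEvent SmartRecord LocalCache SimpleActor object] + [FrozenAgent LocalCache SimpleActor object] + [SmartProxy AsyncEvent SmartRecord LocalCache SimpleActor object] + [FrozenAgent SmartProxy]
  take FrozenAgent:  [AsyncEvent SmartRecord LocalCache SimpleActor object] + [FrozenAgent LocalCache SimpleActor object] + [SmartProxy AsyncEvent SmartRecord LocalCache SimpleActor object] + [FrozenAgent SmartProxy]
  take SmartProxy:  [AsyncEvent SmartRecord LocalCache SimpleActor object] + [LocalCache SimpleActor object] + [SmartProxy AsyncEvent SmartRecord LocalCache SimpleActor object] + [SmartProxy]
  take AsyncEvent:  [AsyncEvent SmartRecord LocalCache SimpleActor object] + [LocalCache SimpleActor object] + [AsyncEvent SmartRecord LocalCache SimpleActor object]
  take SmartRecord:  [SmartRecord LocalCache SimpleActor object] + [LocalCache SimpleActor object] + [SmartRecord LocalCache SimpleActor object]
  take LocalCache:  [LocalCache SimpleActor object] + [LocalCache SimpleActor object] + [LocalCache SimpleActor object]
  take SimpleActor:  [SimpleActor object] + [SimpleActor object] + [SimpleActor object]
  take object:  [object] + [object] + [object]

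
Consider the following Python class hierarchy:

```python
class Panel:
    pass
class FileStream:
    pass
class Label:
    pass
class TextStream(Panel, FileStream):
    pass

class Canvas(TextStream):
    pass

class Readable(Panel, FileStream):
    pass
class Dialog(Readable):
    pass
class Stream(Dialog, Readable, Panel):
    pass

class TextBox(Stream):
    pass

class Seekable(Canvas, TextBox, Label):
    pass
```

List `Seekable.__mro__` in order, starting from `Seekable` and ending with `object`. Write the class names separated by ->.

Seekable -> Canvas -> TextStream -> TextBox -> Stream -> Dialog -> Readable -> Panel -> FileStream -> Label -> object

L[Seekable] = Seekable + merge(L[Canvas], L[TextBox], L[Label], [Canvas TextBox Label])
  take Canvas:  [Canvas TextStream Panel FileStream object] + [TextBox Stream Dialog Readable Panel FileStream object] + [Label object] + [Canvas TextBox Label]
  take TextStream:  [TextStream Panel FileStream object] + [TextBox Stream Dialog Readable Panel FileStream object] + [Label object] + [TextBox Label]
  take TextBox:  [Panel FileStream object] + [TextBox Stream Dialog Readable Panel FileStream object] + [Label object] + [TextBox Label]
  take Stream:  [Panel FileStream object] + [Stream Dialog Readable Panel FileStream object] + [Label object] + [Label]
  take Dialog:  [Panel FileStream object] + [Dialog Readable Panel FileStream object] + [Label object] + [Label]
  take Readable:  [Panel FileStream object] + [Readable Panel FileStream object] + [Label object] + [Label]
  take Panel:  [Panel FileStream object] + [Panel FileStream object] + [Label object] + [Label]
  take FileStream:  [FileStream object] + [FileStream object] + [Label object] + [Label]
  take Label:  [object] + [object] + [Label object] + [Label]
  take object:  [object] + [object] + [object]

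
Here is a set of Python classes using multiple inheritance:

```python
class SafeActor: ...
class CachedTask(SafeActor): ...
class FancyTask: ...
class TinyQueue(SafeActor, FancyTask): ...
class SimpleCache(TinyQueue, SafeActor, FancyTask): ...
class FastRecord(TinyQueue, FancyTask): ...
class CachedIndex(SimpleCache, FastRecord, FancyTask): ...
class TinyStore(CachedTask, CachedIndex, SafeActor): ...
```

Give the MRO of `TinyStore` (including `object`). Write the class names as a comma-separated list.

L[TinyStore] = TinyStore + merge(L[CachedTask], L[CachedIndex], L[SafeActor], [CachedTask CachedIndex SafeActor])
  take CachedTask:  [CachedTask SafeActor object] + [CachedIndex SimpleCache FastRecord TinyQueue SafeActor FancyTask object] + [SafeActor object] + [CachedTask CachedIndex SafeActor]
  take CachedIndex:  [SafeActor object] + [CachedIndex SimpleCache FastRecord TinyQueue SafeActor FancyTask object] + [SafeActor object] + [CachedIndex SafeActor]
  take SimpleCache:  [SafeActor object] + [SimpleCache FastRecord TinyQueue SafeActor FancyTask object] + [SafeActor object] + [SafeActor]
  take FastRecord:  [SafeActor object] + [FastRecord TinyQueue SafeActor FancyTask object] + [SafeActor object] + [SafeActor]
  take TinyQueue:  [SafeActor object] + [TinyQueue SafeActor FancyTask object] + [SafeActor object] + [SafeActor]
  take SafeActor:  [SafeActor object] + [SafeActor FancyTask object] + [SafeActor object] + [SafeActor]
  take FancyTask:  [object] + [FancyTask object] + [object]
  take object:  [object] + [object] + [object]

TinyStore, CachedTask, CachedIndex, SimpleCache, FastRecord, TinyQueue, SafeActor, FancyTask, object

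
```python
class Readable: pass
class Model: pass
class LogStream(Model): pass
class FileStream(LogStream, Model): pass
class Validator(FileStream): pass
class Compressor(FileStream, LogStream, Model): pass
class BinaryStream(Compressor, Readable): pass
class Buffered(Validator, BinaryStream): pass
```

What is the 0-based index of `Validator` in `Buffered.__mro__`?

1

L[Buffered] = Buffered + merge(L[Validator], L[BinaryStream], [Validator BinaryStream])
  take Validator:  [Validator FileStream LogStream Model object] + [BinaryStream Compressor FileStream LogStream Model Readable object] + [Validator BinaryStream]
  take BinaryStream:  [FileStream LogStream Model object] + [BinaryStream Compressor FileStream LogStream Model Readable object] + [BinaryStream]
  take Compressor:  [FileStream LogStream Model object] + [Compressor FileStream LogStream Model Readable object]
  take FileStream:  [FileStream LogStream Model object] + [FileStream LogStream Model Readable object]
  take LogStream:  [LogStream Model object] + [LogStream Model Readable object]
  take Model:  [Model object] + [Model Readable object]
  take Readable:  [object] + [Readable object]
  take object:  [object] + [object]
MRO: Buffered Validator BinaryStream Compressor FileStream LogStream Model Readable object
Validator sits at index 1.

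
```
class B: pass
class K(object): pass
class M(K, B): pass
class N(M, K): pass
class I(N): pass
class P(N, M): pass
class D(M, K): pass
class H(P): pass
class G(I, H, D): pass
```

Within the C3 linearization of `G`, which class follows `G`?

I

L[G] = G + merge(L[I], L[H], L[D], [I H D])
  take I:  [I N M K B object] + [H P N M K B object] + [D M K B object] + [I H D]
  take H:  [N M K B object] + [H P N M K B object] + [D M K B object] + [H D]
  take P:  [N M K B object] + [P N M K B object] + [D M K B object] + [D]
  take N:  [N M K B object] + [N M K B object] + [D M K B object] + [D]
  take D:  [M K B object] + [M K B object] + [D M K B object] + [D]
  take M:  [M K B object] + [M K B object] + [M K B object]
  take K:  [K B object] + [K B object] + [K B object]
  take B:  [B object] + [B object] + [B object]
  take object:  [object] + [object] + [object]
MRO: G I H P N D M K B object
G is at position 0; next is I.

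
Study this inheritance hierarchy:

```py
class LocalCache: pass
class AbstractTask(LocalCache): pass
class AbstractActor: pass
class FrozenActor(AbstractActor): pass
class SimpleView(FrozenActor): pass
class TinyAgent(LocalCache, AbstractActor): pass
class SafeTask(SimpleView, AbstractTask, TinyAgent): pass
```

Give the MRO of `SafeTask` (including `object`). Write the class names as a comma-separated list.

SafeTask, SimpleView, FrozenActor, AbstractTask, TinyAgent, LocalCache, AbstractActor, object

L[SafeTask] = SafeTask + merge(L[SimpleView], L[AbstractTask], L[TinyAgent], [SimpleView AbstractTask TinyAgent])
  take SimpleView:  [SimpleView FrozenActor AbstractActor object] + [AbstractTask LocalCache object] + [TinyAgent LocalCache AbstractActor object] + [SimpleView AbstractTask TinyAgent]
  take FrozenActor:  [FrozenActor AbstractActor object] + [AbstractTask LocalCache object] + [TinyAgent LocalCache AbstractActor object] + [AbstractTask TinyAgent]
  take AbstractTask:  [AbstractActor object] + [AbstractTask LocalCache object] + [TinyAgent LocalCache AbstractActor object] + [AbstractTask TinyAgent]
  take TinyAgent:  [AbstractActor object] + [LocalCache object] + [TinyAgent LocalCache AbstractActor object] + [TinyAgent]
  take LocalCache:  [AbstractActor object] + [LocalCache object] + [LocalCache AbstractActor object]
  take AbstractActor:  [AbstractActor object] + [object] + [AbstractActor object]
  take object:  [object] + [object] + [object]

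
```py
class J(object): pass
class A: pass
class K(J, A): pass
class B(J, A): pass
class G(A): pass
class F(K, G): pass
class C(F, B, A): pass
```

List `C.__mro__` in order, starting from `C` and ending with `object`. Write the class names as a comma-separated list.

C, F, K, B, J, G, A, object

L[C] = C + merge(L[F], L[B], L[A], [F B A])
  take F:  [F K J G A object] + [B J A object] + [A object] + [F B A]
  take K:  [K J G A object] + [B J A object] + [A object] + [B A]
  take B:  [J G A object] + [B J A object] + [A object] + [B A]
  take J:  [J G A object] + [J A object] + [A object] + [A]
  take G:  [G A object] + [A object] + [A object] + [A]
  take A:  [A object] + [A object] + [A object] + [A]
  take object:  [object] + [object] + [object]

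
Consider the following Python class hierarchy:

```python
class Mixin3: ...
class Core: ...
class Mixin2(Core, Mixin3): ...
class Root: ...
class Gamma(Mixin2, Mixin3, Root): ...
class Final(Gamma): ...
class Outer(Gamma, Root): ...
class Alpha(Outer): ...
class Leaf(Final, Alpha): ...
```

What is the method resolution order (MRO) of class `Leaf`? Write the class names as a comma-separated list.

L[Leaf] = Leaf + merge(L[Final], L[Alpha], [Final Alpha])
  take Final:  [Final Gamma Mixin2 Core Mixin3 Root object] + [Alpha Outer Gamma Mixin2 Core Mixin3 Root object] + [Final Alpha]
  take Alpha:  [Gamma Mixin2 Core Mixin3 Root object] + [Alpha Outer Gamma Mixin2 Core Mixin3 Root object] + [Alpha]
  take Outer:  [Gamma Mixin2 Core Mixin3 Root object] + [Outer Gamma Mixin2 Core Mixin3 Root object]
  take Gamma:  [Gamma Mixin2 Core Mixin3 Root object] + [Gamma Mixin2 Core Mixin3 Root object]
  take Mixin2:  [Mixin2 Core Mixin3 Root object] + [Mixin2 Core Mixin3 Root object]
  take Core:  [Core Mixin3 Root object] + [Core Mixin3 Root object]
  take Mixin3:  [Mixin3 Root object] + [Mixin3 Root object]
  take Root:  [Root object] + [Root object]
  take object:  [object] + [object]

Leaf, Final, Alpha, Outer, Gamma, Mixin2, Core, Mixin3, Root, object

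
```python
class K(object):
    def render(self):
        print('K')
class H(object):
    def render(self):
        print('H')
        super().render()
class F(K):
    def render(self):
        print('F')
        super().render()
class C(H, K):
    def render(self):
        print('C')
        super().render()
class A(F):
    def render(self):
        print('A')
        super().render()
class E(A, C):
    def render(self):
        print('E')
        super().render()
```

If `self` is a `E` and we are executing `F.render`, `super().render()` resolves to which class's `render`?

C

L[E] = E + merge(L[A], L[C], [A C])
  take A:  [A F K object] + [C H K object] + [A C]
  take F:  [F K object] + [C H K object] + [C]
  take C:  [K object] + [C H K object] + [C]
  take H:  [K object] + [H K object]
  take K:  [K object] + [K object]
  take object:  [object] + [object]
MRO: E A F C H K object
super() in F.render on a E instance goes to the class after F in E's MRO: C.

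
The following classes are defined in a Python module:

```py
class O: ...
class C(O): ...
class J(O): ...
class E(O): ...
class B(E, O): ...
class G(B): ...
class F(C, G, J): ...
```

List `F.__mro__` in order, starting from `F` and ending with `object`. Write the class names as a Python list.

[F, C, G, B, E, J, O, object]

L[F] = F + merge(L[C], L[G], L[J], [C G J])
  take C:  [C O object] + [G B E O object] + [J O object] + [C G J]
  take G:  [O object] + [G B E O object] + [J O object] + [G J]
  take B:  [O object] + [B E O object] + [J O object] + [J]
  take E:  [O object] + [E O object] + [J O object] + [J]
  take J:  [O object] + [O object] + [J O object] + [J]
  take O:  [O object] + [O object] + [O object]
  take object:  [object] + [object] + [object]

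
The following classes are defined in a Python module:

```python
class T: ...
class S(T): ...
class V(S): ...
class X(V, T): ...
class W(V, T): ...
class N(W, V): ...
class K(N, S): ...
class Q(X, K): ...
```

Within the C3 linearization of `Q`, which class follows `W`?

V

L[Q] = Q + merge(L[X], L[K], [X K])
  take X:  [X V S T object] + [K N W V S T object] + [X K]
  take K:  [V S T object] + [K N W V S T object] + [K]
  take N:  [V S T object] + [N W V S T object]
  take W:  [V S T object] + [W V S T object]
  take V:  [V S T object] + [V S T object]
  take S:  [S T object] + [S T object]
  take T:  [T object] + [T object]
  take object:  [object] + [object]
MRO: Q X K N W V S T object
W is at position 4; next is V.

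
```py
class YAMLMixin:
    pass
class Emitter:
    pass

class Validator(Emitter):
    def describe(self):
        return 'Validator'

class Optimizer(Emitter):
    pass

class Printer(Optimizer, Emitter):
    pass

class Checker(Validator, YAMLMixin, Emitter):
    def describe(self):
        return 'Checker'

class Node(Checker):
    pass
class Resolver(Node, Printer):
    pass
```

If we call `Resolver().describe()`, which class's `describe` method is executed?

L[Resolver] = Resolver + merge(L[Node], L[Printer], [Node Printer])
  take Node:  [Node Checker Validator YAMLMixin Emitter object] + [Printer Optimizer Emitter object] + [Node Printer]
  take Checker:  [Checker Validator YAMLMixin Emitter object] + [Printer Optimizer Emitter object] + [Printer]
  take Validator:  [Validator YAMLMixin Emitter object] + [Printer Optimizer Emitter object] + [Printer]
  take YAMLMixin:  [YAMLMixin Emitter object] + [Printer Optimizer Emitter object] + [Printer]
  take Printer:  [Emitter object] + [Printer Optimizer Emitter object] + [Printer]
  take Optimizer:  [Emitter object] + [Optimizer Emitter object]
  take Emitter:  [Emitter object] + [Emitter object]
  take object:  [object] + [object]
MRO: Resolver Node Checker Validator YAMLMixin Printer Optimizer Emitter object
describe is defined in: Checker, Validator. First along the MRO is Checker.

Checker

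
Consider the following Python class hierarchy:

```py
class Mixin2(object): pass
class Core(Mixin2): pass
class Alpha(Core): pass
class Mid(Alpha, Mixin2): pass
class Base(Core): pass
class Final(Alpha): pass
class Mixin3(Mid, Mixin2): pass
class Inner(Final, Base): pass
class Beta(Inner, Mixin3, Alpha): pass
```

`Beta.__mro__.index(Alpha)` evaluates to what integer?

5

L[Beta] = Beta + merge(L[Inner], L[Mixin3], L[Alpha], [Inner Mixin3 Alpha])
  take Inner:  [Inner Final Alpha Base Core Mixin2 object] + [Mixin3 Mid Alpha Core Mixin2 object] + [Alpha Core Mixin2 object] + [Inner Mixin3 Alpha]
  take Final:  [Final Alpha Base Core Mixin2 object] + [Mixin3 Mid Alpha Core Mixin2 object] + [Alpha Core Mixin2 object] + [Mixin3 Alpha]
  take Mixin3:  [Alpha Base Core Mixin2 object] + [Mixin3 Mid Alpha Core Mixin2 object] + [Alpha Core Mixin2 object] + [Mixin3 Alpha]
  take Mid:  [Alpha Base Core Mixin2 object] + [Mid Alpha Core Mixin2 object] + [Alpha Core Mixin2 object] + [Alpha]
  take Alpha:  [Alpha Base Core Mixin2 object] + [Alpha Core Mixin2 object] + [Alpha Core Mixin2 object] + [Alpha]
  take Base:  [Base Core Mixin2 object] + [Core Mixin2 object] + [Core Mixin2 object]
  take Core:  [Core Mixin2 object] + [Core Mixin2 object] + [Core Mixin2 object]
  take Mixin2:  [Mixin2 object] + [Mixin2 object] + [Mixin2 object]
  take object:  [object] + [object] + [object]
MRO: Beta Inner Final Mixin3 Mid Alpha Base Core Mixin2 object
Alpha sits at index 5.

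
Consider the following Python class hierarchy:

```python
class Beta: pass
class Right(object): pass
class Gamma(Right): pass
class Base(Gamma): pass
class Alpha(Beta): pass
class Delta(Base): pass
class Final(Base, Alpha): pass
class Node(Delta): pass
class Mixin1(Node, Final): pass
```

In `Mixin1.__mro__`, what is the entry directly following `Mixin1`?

L[Mixin1] = Mixin1 + merge(L[Node], L[Final], [Node Final])
  take Node:  [Node Delta Base Gamma Right object] + [Final Base Gamma Right Alpha Beta object] + [Node Final]
  take Delta:  [Delta Base Gamma Right object] + [Final Base Gamma Right Alpha Beta object] + [Final]
  take Final:  [Base Gamma Right object] + [Final Base Gamma Right Alpha Beta object] + [Final]
  take Base:  [Base Gamma Right object] + [Base Gamma Right Alpha Beta object]
  take Gamma:  [Gamma Right object] + [Gamma Right Alpha Beta object]
  take Right:  [Right object] + [Right Alpha Beta object]
  take Alpha:  [object] + [Alpha Beta object]
  take Beta:  [object] + [Beta object]
  take object:  [object] + [object]
MRO: Mixin1 Node Delta Final Base Gamma Right Alpha Beta object
Mixin1 is at position 0; next is Node.

Node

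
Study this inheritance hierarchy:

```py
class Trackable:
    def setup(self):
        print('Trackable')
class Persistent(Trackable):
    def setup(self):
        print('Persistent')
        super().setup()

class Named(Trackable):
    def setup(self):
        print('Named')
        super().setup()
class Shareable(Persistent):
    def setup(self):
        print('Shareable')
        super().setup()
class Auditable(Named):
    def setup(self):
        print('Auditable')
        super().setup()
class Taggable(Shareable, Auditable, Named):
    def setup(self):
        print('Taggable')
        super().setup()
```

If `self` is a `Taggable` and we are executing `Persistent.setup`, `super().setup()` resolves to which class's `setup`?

Auditable

L[Taggable] = Taggable + merge(L[Shareable], L[Auditable], L[Named], [Shareable Auditable Named])
  take Shareable:  [Shareable Persistent Trackable object] + [Auditable Named Trackable object] + [Named Trackable object] + [Shareable Auditable Named]
  take Persistent:  [Persistent Trackable object] + [Auditable Named Trackable object] + [Named Trackable object] + [Auditable Named]
  take Auditable:  [Trackable object] + [Auditable Named Trackable object] + [Named Trackable object] + [Auditable Named]
  take Named:  [Trackable object] + [Named Trackable object] + [Named Trackable object] + [Named]
  take Trackable:  [Trackable object] + [Trackable object] + [Trackable object]
  take object:  [object] + [object] + [object]
MRO: Taggable Shareable Persistent Auditable Named Trackable object
super() in Persistent.setup on a Taggable instance goes to the class after Persistent in Taggable's MRO: Auditable.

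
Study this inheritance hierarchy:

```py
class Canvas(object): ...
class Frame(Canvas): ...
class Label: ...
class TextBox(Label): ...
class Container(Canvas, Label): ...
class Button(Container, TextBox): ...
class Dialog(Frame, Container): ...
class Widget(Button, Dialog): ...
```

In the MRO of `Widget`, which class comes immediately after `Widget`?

L[Widget] = Widget + merge(L[Button], L[Dialog], [Button Dialog])
  take Button:  [Button Container Canvas TextBox Label object] + [Dialog Frame Container Canvas Label object] + [Button Dialog]
  take Dialog:  [Container Canvas TextBox Label object] + [Dialog Frame Container Canvas Label object] + [Dialog]
  take Frame:  [Container Canvas TextBox Label object] + [Frame Container Canvas Label object]
  take Container:  [Container Canvas TextBox Label object] + [Container Canvas Label object]
  take Canvas:  [Canvas TextBox Label object] + [Canvas Label object]
  take TextBox:  [TextBox Label object] + [Label object]
  take Label:  [Label object] + [Label object]
  take object:  [object] + [object]
MRO: Widget Button Dialog Frame Container Canvas TextBox Label object
Widget is at position 0; next is Button.

Button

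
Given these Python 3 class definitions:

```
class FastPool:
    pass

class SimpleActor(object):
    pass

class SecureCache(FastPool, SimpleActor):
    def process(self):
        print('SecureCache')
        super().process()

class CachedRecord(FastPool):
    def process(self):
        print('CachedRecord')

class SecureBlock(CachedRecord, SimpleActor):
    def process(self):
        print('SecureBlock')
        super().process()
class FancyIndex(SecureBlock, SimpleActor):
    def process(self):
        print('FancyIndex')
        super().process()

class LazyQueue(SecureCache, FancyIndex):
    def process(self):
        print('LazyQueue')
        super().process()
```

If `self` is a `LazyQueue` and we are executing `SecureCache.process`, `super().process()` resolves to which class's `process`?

FancyIndex

L[LazyQueue] = LazyQueue + merge(L[SecureCache], L[FancyIndex], [SecureCache FancyIndex])
  take SecureCache:  [SecureCache FastPool SimpleActor object] + [FancyIndex SecureBlock CachedRecord FastPool SimpleActor object] + [SecureCache FancyIndex]
  take FancyIndex:  [FastPool SimpleActor object] + [FancyIndex SecureBlock CachedRecord FastPool SimpleActor object] + [FancyIndex]
  take SecureBlock:  [FastPool SimpleActor object] + [SecureBlock CachedRecord FastPool SimpleActor object]
  take CachedRecord:  [FastPool SimpleActor object] + [CachedRecord FastPool SimpleActor object]
  take FastPool:  [FastPool SimpleActor object] + [FastPool SimpleActor object]
  take SimpleActor:  [SimpleActor object] + [SimpleActor object]
  take object:  [object] + [object]
MRO: LazyQueue SecureCache FancyIndex SecureBlock CachedRecord FastPool SimpleActor object
super() in SecureCache.process on a LazyQueue instance goes to the class after SecureCache in LazyQueue's MRO: FancyIndex.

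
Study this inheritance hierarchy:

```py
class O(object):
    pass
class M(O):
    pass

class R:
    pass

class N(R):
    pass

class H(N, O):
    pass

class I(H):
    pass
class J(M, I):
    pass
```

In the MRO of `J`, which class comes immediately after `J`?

M

L[J] = J + merge(L[M], L[I], [M I])
  take M:  [M O object] + [I H N R O object] + [M I]
  take I:  [O object] + [I H N R O object] + [I]
  take H:  [O object] + [H N R O object]
  take N:  [O object] + [N R O object]
  take R:  [O object] + [R O object]
  take O:  [O object] + [O object]
  take object:  [object] + [object]
MRO: J M I H N R O object
J is at position 0; next is M.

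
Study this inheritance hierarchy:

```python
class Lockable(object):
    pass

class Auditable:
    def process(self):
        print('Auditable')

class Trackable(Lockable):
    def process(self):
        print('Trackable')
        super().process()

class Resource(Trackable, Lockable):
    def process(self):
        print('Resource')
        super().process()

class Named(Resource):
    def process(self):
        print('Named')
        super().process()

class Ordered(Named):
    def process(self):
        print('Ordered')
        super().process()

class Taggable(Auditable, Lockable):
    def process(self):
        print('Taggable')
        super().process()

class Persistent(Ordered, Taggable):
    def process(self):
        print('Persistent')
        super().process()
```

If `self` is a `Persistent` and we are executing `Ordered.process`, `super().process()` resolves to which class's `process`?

L[Persistent] = Persistent + merge(L[Ordered], L[Taggable], [Ordered Taggable])
  take Ordered:  [Ordered Named Resource Trackable Lockable object] + [Taggable Auditable Lockable object] + [Ordered Taggable]
  take Named:  [Named Resource Trackable Lockable object] + [Taggable Auditable Lockable object] + [Taggable]
  take Resource:  [Resource Trackable Lockable object] + [Taggable Auditable Lockable object] + [Taggable]
  take Trackable:  [Trackable Lockable object] + [Taggable Auditable Lockable object] + [Taggable]
  take Taggable:  [Lockable object] + [Taggable Auditable Lockable object] + [Taggable]
  take Auditable:  [Lockable object] + [Auditable Lockable object]
  take Lockable:  [Lockable object] + [Lockable object]
  take object:  [object] + [object]
MRO: Persistent Ordered Named Resource Trackable Taggable Auditable Lockable object
super() in Ordered.process on a Persistent instance goes to the class after Ordered in Persistent's MRO: Named.

Named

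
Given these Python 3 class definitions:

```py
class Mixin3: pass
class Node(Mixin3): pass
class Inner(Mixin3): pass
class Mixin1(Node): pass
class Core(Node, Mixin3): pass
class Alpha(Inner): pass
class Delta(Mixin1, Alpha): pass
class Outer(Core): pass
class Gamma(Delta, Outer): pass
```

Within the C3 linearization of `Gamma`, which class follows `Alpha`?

L[Gamma] = Gamma + merge(L[Delta], L[Outer], [Delta Outer])
  take Delta:  [Delta Mixin1 Node Alpha Inner Mixin3 object] + [Outer Core Node Mixin3 object] + [Delta Outer]
  take Mixin1:  [Mixin1 Node Alpha Inner Mixin3 object] + [Outer Core Node Mixin3 object] + [Outer]
  take Outer:  [Node Alpha Inner Mixin3 object] + [Outer Core Node Mixin3 object] + [Outer]
  take Core:  [Node Alpha Inner Mixin3 object] + [Core Node Mixin3 object]
  take Node:  [Node Alpha Inner Mixin3 object] + [Node Mixin3 object]
  take Alpha:  [Alpha Inner Mixin3 object] + [Mixin3 object]
  take Inner:  [Inner Mixin3 object] + [Mixin3 object]
  take Mixin3:  [Mixin3 object] + [Mixin3 object]
  take object:  [object] + [object]
MRO: Gamma Delta Mixin1 Outer Core Node Alpha Inner Mixin3 object
Alpha is at position 6; next is Inner.

Inner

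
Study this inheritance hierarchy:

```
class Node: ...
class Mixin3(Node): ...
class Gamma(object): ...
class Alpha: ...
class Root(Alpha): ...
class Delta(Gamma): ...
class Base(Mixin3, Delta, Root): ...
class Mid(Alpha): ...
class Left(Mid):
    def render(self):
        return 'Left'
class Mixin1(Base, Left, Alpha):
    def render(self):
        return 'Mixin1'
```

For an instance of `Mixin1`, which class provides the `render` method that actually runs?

L[Mixin1] = Mixin1 + merge(L[Base], L[Left], L[Alpha], [Base Left Alpha])
  take Base:  [Base Mixin3 Node Delta Gamma Root Alpha object] + [Left Mid Alpha object] + [Alpha object] + [Base Left Alpha]
  take Mixin3:  [Mixin3 Node Delta Gamma Root Alpha object] + [Left Mid Alpha object] + [Alpha object] + [Left Alpha]
  take Node:  [Node Delta Gamma Root Alpha object] + [Left Mid Alpha object] + [Alpha object] + [Left Alpha]
  take Delta:  [Delta Gamma Root Alpha object] + [Left Mid Alpha object] + [Alpha object] + [Left Alpha]
  take Gamma:  [Gamma Root Alpha object] + [Left Mid Alpha object] + [Alpha object] + [Left Alpha]
  take Root:  [Root Alpha object] + [Left Mid Alpha object] + [Alpha object] + [Left Alpha]
  take Left:  [Alpha object] + [Left Mid Alpha object] + [Alpha object] + [Left Alpha]
  take Mid:  [Alpha object] + [Mid Alpha object] + [Alpha object] + [Alpha]
  take Alpha:  [Alpha object] + [Alpha object] + [Alpha object] + [Alpha]
  take object:  [object] + [object] + [object]
MRO: Mixin1 Base Mixin3 Node Delta Gamma Root Left Mid Alpha object
render is defined in: Left, Mixin1. First along the MRO is Mixin1.

Mixin1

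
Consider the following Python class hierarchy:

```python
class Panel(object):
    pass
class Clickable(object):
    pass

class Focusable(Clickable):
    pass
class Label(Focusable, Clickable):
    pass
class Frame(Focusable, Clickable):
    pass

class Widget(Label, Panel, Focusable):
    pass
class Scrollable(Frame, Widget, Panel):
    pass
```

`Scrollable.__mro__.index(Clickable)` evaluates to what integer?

L[Scrollable] = Scrollable + merge(L[Frame], L[Widget], L[Panel], [Frame Widget Panel])
  take Frame:  [Frame Focusable Clickable object] + [Widget Label Panel Focusable Clickable object] + [Panel object] + [Frame Widget Panel]
  take Widget:  [Focusable Clickable object] + [Widget Label Panel Focusable Clickable object] + [Panel object] + [Widget Panel]
  take Label:  [Focusable Clickable object] + [Label Panel Focusable Clickable object] + [Panel object] + [Panel]
  take Panel:  [Focusable Clickable object] + [Panel Focusable Clickable object] + [Panel object] + [Panel]
  take Focusable:  [Focusable Clickable object] + [Focusable Clickable object] + [object]
  take Clickable:  [Clickable object] + [Clickable object] + [object]
  take object:  [object] + [object] + [object]
MRO: Scrollable Frame Widget Label Panel Focusable Clickable object
Clickable sits at index 6.

6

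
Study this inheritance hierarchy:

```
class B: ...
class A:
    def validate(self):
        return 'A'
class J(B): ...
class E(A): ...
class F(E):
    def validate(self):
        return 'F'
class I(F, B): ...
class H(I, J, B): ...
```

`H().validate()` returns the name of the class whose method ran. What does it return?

F

L[H] = H + merge(L[I], L[J], L[B], [I J B])
  take I:  [I F E A B object] + [J B object] + [B object] + [I J B]
  take F:  [F E A B object] + [J B object] + [B object] + [J B]
  take E:  [E A B object] + [J B object] + [B object] + [J B]
  take A:  [A B object] + [J B object] + [B object] + [J B]
  take J:  [B object] + [J B object] + [B object] + [J B]
  take B:  [B object] + [B object] + [B object] + [B]
  take object:  [object] + [object] + [object]
MRO: H I F E A J B object
validate is defined in: A, F. First along the MRO is F.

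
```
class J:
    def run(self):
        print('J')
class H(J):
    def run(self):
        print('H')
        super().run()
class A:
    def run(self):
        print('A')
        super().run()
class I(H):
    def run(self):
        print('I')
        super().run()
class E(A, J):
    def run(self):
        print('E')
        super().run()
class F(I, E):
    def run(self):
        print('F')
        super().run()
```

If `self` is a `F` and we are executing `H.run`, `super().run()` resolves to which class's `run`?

L[F] = F + merge(L[I], L[E], [I E])
  take I:  [I H J object] + [E A J object] + [I E]
  take H:  [H J object] + [E A J object] + [E]
  take E:  [J object] + [E A J object] + [E]
  take A:  [J object] + [A J object]
  take J:  [J object] + [J object]
  take object:  [object] + [object]
MRO: F I H E A J object
super() in H.run on a F instance goes to the class after H in F's MRO: E.

E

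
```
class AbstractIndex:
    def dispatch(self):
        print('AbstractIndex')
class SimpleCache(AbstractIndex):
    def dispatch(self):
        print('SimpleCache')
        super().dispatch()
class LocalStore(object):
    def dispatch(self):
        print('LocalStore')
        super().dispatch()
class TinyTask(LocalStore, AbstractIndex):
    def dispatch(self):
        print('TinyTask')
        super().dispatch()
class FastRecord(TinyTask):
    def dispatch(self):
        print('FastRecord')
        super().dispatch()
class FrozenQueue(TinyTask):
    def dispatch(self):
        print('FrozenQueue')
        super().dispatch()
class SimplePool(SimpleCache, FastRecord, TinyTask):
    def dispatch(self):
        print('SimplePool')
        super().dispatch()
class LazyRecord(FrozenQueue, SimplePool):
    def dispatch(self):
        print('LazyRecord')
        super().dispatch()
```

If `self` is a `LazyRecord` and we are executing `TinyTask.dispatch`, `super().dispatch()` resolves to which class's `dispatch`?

LocalStore

L[LazyRecord] = LazyRecord + merge(L[FrozenQueue], L[SimplePool], [FrozenQueue SimplePool])
  take FrozenQueue:  [FrozenQueue TinyTask LocalStore AbstractIndex object] + [SimplePool SimpleCache FastRecord TinyTask LocalStore AbstractIndex object] + [FrozenQueue SimplePool]
  take SimplePool:  [TinyTask LocalStore AbstractIndex object] + [SimplePool SimpleCache FastRecord TinyTask LocalStore AbstractIndex object] + [SimplePool]
  take SimpleCache:  [TinyTask LocalStore AbstractIndex object] + [SimpleCache FastRecord TinyTask LocalStore AbstractIndex object]
  take FastRecord:  [TinyTask LocalStore AbstractIndex object] + [FastRecord TinyTask LocalStore AbstractIndex object]
  take TinyTask:  [TinyTask LocalStore AbstractIndex object] + [TinyTask LocalStore AbstractIndex object]
  take LocalStore:  [LocalStore AbstractIndex object] + [LocalStore AbstractIndex object]
  take AbstractIndex:  [AbstractIndex object] + [AbstractIndex object]
  take object:  [object] + [object]
MRO: LazyRecord FrozenQueue SimplePool SimpleCache FastRecord TinyTask LocalStore AbstractIndex object
super() in TinyTask.dispatch on a LazyRecord instance goes to the class after TinyTask in LazyRecord's MRO: LocalStore.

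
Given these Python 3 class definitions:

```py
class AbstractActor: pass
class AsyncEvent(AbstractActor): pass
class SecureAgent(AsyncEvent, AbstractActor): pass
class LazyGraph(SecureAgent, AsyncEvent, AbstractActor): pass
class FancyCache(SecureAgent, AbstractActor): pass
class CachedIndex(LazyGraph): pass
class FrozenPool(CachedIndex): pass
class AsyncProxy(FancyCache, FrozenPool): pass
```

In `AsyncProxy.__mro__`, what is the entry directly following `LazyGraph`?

SecureAgent

L[AsyncProxy] = AsyncProxy + merge(L[FancyCache], L[FrozenPool], [FancyCache FrozenPool])
  take FancyCache:  [FancyCache SecureAgent AsyncEvent AbstractActor object] + [FrozenPool CachedIndex LazyGraph SecureAgent AsyncEvent AbstractActor object] + [FancyCache FrozenPool]
  take FrozenPool:  [SecureAgent AsyncEvent AbstractActor object] + [FrozenPool CachedIndex LazyGraph SecureAgent AsyncEvent AbstractActor object] + [FrozenPool]
  take CachedIndex:  [SecureAgent AsyncEvent AbstractActor object] + [CachedIndex LazyGraph SecureAgent AsyncEvent AbstractActor object]
  take LazyGraph:  [SecureAgent AsyncEvent AbstractActor object] + [LazyGraph SecureAgent AsyncEvent AbstractActor object]
  take SecureAgent:  [SecureAgent AsyncEvent AbstractActor object] + [SecureAgent AsyncEvent AbstractActor object]
  take AsyncEvent:  [AsyncEvent AbstractActor object] + [AsyncEvent AbstractActor object]
  take AbstractActor:  [AbstractActor object] + [AbstractActor object]
  take object:  [object] + [object]
MRO: AsyncProxy FancyCache FrozenPool CachedIndex LazyGraph SecureAgent AsyncEvent AbstractActor object
LazyGraph is at position 4; next is SecureAgent.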